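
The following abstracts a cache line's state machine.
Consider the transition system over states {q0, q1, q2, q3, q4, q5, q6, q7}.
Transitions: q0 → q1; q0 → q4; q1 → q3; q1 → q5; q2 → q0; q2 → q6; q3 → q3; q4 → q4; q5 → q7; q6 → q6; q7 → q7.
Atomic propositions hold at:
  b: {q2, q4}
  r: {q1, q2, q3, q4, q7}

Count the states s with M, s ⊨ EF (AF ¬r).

Sat(¬r) = {q0, q5, q6}
AF ¬r: least fixpoint, start Z0 = {q0, q5, q6}, add states with every successor in Z. Z1 = {q0, q2, q5, q6}; fixed.
Sat(AF ¬r) = {q0, q2, q5, q6}
EF (AF ¬r): least fixpoint, start Z0 = {q0, q2, q5, q6}, add states with some successor in Z. Z1 = {q0, q1, q2, q5, q6}; fixed.
Sat(EF (AF ¬r)) = {q0, q1, q2, q5, q6}
|Sat(EF (AF ¬r))| = |{q0, q1, q2, q5, q6}| = 5.

5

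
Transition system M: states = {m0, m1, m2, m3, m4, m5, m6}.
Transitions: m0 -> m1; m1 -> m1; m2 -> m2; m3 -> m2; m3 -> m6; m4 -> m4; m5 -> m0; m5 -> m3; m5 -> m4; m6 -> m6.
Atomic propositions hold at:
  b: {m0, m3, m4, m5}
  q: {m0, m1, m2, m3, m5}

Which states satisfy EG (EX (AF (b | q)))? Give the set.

{m0, m1, m2, m3, m4, m5}

Sat(b | q) = {m0, m1, m2, m3, m4, m5}
AF (b | q): least fixpoint, start Z0 = {m0, m1, m2, m3, m4, m5}, add states with every successor in Z. Already a fixed point.
Sat(AF (b | q)) = {m0, m1, m2, m3, m4, m5}
Sat(EX (AF (b | q))) = {s : some successor in {m0, m1, m2, m3, m4, m5}} = {m0, m1, m2, m3, m4, m5}
EG (EX (AF (b | q))): greatest fixpoint, start Z0 = {m0, m1, m2, m3, m4, m5}, keep only states in Sat with some successor in Z. Already a fixed point.
Sat(EG (EX (AF (b | q)))) = {m0, m1, m2, m3, m4, m5}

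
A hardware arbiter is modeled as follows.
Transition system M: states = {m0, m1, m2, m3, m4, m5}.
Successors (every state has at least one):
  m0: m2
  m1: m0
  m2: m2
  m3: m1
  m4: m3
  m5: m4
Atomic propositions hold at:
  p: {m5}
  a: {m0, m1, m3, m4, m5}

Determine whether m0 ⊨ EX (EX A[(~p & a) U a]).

Sat(~p) = {m0, m1, m2, m3, m4}
Sat(~p & a) = {m0, m1, m3, m4}
A[(~p & a) U a]: least fixpoint, start Z0 = Sat(a) = {m0, m1, m3, m4, m5}, add states in Sat(~p & a) with every successor in Z. Already a fixed point.
Sat(A[(~p & a) U a]) = {m0, m1, m3, m4, m5}
Sat(EX A[(~p & a) U a]) = {s : some successor in {m0, m1, m3, m4, m5}} = {m1, m3, m4, m5}
Sat(EX (EX A[(~p & a) U a])) = {s : some successor in {m1, m3, m4, m5}} = {m3, m4, m5}
m0 ∉ Sat(EX (EX A[(~p & a) U a])) = {m3, m4, m5}, so the formula does not hold at m0.

No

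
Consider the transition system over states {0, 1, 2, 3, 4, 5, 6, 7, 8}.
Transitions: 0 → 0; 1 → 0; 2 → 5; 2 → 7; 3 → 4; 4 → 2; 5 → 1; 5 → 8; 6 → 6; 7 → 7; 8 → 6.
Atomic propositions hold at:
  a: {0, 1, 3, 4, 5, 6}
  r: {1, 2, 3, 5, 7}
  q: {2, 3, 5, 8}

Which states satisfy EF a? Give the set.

{0, 1, 2, 3, 4, 5, 6, 8}

EF a: least fixpoint, start Z0 = {0, 1, 3, 4, 5, 6}, add states with some successor in Z. Z1 = {0, 1, 2, 3, 4, 5, 6, 8}; fixed.
Sat(EF a) = {0, 1, 2, 3, 4, 5, 6, 8}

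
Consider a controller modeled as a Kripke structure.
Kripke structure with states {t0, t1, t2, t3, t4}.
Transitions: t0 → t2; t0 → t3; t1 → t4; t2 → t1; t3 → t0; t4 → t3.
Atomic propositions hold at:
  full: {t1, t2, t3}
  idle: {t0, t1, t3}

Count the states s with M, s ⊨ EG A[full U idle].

2

A[full U idle]: least fixpoint, start Z0 = Sat(idle) = {t0, t1, t3}, add states in Sat(full) with every successor in Z. Z1 = {t0, t1, t2, t3}; fixed.
Sat(A[full U idle]) = {t0, t1, t2, t3}
EG A[full U idle]: greatest fixpoint, start Z0 = {t0, t1, t2, t3}, keep only states in Sat with some successor in Z. Z1 = {t0, t2, t3}; Z2 = {t0, t3}; fixed.
Sat(EG A[full U idle]) = {t0, t3}
|Sat(EG A[full U idle])| = |{t0, t3}| = 2.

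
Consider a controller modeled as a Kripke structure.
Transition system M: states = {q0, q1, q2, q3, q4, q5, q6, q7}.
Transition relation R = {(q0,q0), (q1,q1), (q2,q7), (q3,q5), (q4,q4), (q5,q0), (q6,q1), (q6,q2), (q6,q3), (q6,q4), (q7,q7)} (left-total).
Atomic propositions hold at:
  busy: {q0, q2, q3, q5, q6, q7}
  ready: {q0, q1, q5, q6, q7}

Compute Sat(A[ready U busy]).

A[ready U busy]: least fixpoint, start Z0 = Sat(busy) = {q0, q2, q3, q5, q6, q7}, add states in Sat(ready) with every successor in Z. Already a fixed point.
Sat(A[ready U busy]) = {q0, q2, q3, q5, q6, q7}

{q0, q2, q3, q5, q6, q7}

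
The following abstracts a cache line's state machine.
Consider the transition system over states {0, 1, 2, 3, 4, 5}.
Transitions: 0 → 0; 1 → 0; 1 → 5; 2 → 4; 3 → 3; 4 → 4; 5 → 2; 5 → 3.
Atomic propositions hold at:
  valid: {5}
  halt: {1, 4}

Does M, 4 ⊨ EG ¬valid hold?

Sat(¬valid) = {0, 1, 2, 3, 4}
EG ¬valid: greatest fixpoint, start Z0 = {0, 1, 2, 3, 4}, keep only states in Sat with some successor in Z. Already a fixed point.
Sat(EG ¬valid) = {0, 1, 2, 3, 4}
4 ∈ Sat(EG ¬valid) = {0, 1, 2, 3, 4}, so the formula holds at 4.

Yes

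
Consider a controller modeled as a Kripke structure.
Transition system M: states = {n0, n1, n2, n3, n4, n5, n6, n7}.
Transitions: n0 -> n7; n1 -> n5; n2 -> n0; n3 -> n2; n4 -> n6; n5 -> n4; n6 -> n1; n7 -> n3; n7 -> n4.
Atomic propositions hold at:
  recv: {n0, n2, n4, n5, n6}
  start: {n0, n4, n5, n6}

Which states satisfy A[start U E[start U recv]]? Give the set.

E[start U recv]: least fixpoint, start Z0 = Sat(recv) = {n0, n2, n4, n5, n6}, add states in Sat(start) with some successor in Z. Already a fixed point.
Sat(E[start U recv]) = {n0, n2, n4, n5, n6}
A[start U E[start U recv]]: least fixpoint, start Z0 = Sat(E[start U recv]) = {n0, n2, n4, n5, n6}, add states in Sat(start) with every successor in Z. Already a fixed point.
Sat(A[start U E[start U recv]]) = {n0, n2, n4, n5, n6}

{n0, n2, n4, n5, n6}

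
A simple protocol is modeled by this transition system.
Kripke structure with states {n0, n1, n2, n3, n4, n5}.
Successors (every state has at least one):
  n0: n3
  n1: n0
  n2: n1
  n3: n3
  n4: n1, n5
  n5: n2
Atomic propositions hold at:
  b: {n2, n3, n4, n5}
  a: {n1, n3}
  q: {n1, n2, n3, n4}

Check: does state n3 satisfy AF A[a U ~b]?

Sat(~b) = {n0, n1}
A[a U ~b]: least fixpoint, start Z0 = Sat(~b) = {n0, n1}, add states in Sat(a) with every successor in Z. Already a fixed point.
Sat(A[a U ~b]) = {n0, n1}
AF A[a U ~b]: least fixpoint, start Z0 = {n0, n1}, add states with every successor in Z. Z1 = {n0, n1, n2}; Z2 = {n0, n1, n2, n5}; Z3 = {n0, n1, n2, n4, n5}; fixed.
Sat(AF A[a U ~b]) = {n0, n1, n2, n4, n5}
n3 ∉ Sat(AF A[a U ~b]) = {n0, n1, n2, n4, n5}, so the formula does not hold at n3.

No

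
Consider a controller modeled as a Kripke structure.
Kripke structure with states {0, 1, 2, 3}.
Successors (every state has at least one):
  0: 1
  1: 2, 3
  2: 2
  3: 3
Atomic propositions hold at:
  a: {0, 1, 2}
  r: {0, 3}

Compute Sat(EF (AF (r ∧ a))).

{0}

Sat(r ∧ a) = {0}
AF (r ∧ a): least fixpoint, start Z0 = {0}, add states with every successor in Z. Already a fixed point.
Sat(AF (r ∧ a)) = {0}
EF (AF (r ∧ a)): least fixpoint, start Z0 = {0}, add states with some successor in Z. Already a fixed point.
Sat(EF (AF (r ∧ a))) = {0}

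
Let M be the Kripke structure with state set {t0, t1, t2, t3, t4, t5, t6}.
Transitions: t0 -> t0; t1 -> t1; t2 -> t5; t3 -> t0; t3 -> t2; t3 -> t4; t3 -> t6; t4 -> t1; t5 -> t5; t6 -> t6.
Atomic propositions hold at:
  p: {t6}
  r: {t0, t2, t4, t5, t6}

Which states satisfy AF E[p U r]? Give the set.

{t0, t2, t3, t4, t5, t6}

E[p U r]: least fixpoint, start Z0 = Sat(r) = {t0, t2, t4, t5, t6}, add states in Sat(p) with some successor in Z. Already a fixed point.
Sat(E[p U r]) = {t0, t2, t4, t5, t6}
AF E[p U r]: least fixpoint, start Z0 = {t0, t2, t4, t5, t6}, add states with every successor in Z. Z1 = {t0, t2, t3, t4, t5, t6}; fixed.
Sat(AF E[p U r]) = {t0, t2, t3, t4, t5, t6}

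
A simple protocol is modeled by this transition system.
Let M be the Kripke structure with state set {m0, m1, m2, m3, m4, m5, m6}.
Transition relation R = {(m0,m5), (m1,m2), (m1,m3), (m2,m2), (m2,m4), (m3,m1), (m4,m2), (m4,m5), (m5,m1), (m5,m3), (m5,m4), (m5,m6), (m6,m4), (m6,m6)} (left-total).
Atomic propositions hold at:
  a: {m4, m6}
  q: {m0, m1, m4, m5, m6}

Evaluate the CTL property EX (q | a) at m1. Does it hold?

Sat(q | a) = {m0, m1, m4, m5, m6}
Sat(EX (q | a)) = {s : some successor in {m0, m1, m4, m5, m6}} = {m0, m2, m3, m4, m5, m6}
m1 ∉ Sat(EX (q | a)) = {m0, m2, m3, m4, m5, m6}, so the formula does not hold at m1.

No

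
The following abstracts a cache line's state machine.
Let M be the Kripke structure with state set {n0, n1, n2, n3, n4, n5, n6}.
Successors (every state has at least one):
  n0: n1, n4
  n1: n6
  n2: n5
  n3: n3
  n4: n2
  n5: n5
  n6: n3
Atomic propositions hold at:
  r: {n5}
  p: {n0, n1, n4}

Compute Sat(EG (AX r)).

Sat(AX r) = {s : every successor in {n5}} = {n2, n5}
EG (AX r): greatest fixpoint, start Z0 = {n2, n5}, keep only states in Sat with some successor in Z. Already a fixed point.
Sat(EG (AX r)) = {n2, n5}

{n2, n5}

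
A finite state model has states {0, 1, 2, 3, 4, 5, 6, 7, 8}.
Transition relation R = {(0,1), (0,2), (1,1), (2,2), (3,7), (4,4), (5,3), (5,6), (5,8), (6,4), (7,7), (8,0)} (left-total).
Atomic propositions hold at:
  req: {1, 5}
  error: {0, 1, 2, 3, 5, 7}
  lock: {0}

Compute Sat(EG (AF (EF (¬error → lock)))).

Sat(¬error) = {4, 6, 8}
Sat(¬error → lock) = {0, 1, 2, 3, 5, 7}
EF (¬error → lock): least fixpoint, start Z0 = {0, 1, 2, 3, 5, 7}, add states with some successor in Z. Z1 = {0, 1, 2, 3, 5, 7, 8}; fixed.
Sat(EF (¬error → lock)) = {0, 1, 2, 3, 5, 7, 8}
AF (EF (¬error → lock)): least fixpoint, start Z0 = {0, 1, 2, 3, 5, 7, 8}, add states with every successor in Z. Already a fixed point.
Sat(AF (EF (¬error → lock))) = {0, 1, 2, 3, 5, 7, 8}
EG (AF (EF (¬error → lock))): greatest fixpoint, start Z0 = {0, 1, 2, 3, 5, 7, 8}, keep only states in Sat with some successor in Z. Already a fixed point.
Sat(EG (AF (EF (¬error → lock)))) = {0, 1, 2, 3, 5, 7, 8}

{0, 1, 2, 3, 5, 7, 8}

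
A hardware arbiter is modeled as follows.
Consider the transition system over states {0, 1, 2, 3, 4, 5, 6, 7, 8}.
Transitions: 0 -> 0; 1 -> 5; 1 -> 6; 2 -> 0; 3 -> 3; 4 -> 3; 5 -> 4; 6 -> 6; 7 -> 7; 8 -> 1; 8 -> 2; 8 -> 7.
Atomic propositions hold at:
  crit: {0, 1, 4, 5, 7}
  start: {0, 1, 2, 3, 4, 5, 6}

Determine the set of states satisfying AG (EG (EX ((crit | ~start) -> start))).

{0, 1, 2, 3, 4, 5, 6}

Sat(~start) = {7, 8}
Sat(crit | ~start) = {0, 1, 4, 5, 7, 8}
Sat((crit | ~start) -> start) = {0, 1, 2, 3, 4, 5, 6}
Sat(EX ((crit | ~start) -> start)) = {s : some successor in {0, 1, 2, 3, 4, 5, 6}} = {0, 1, 2, 3, 4, 5, 6, 8}
EG (EX ((crit | ~start) -> start)): greatest fixpoint, start Z0 = {0, 1, 2, 3, 4, 5, 6, 8}, keep only states in Sat with some successor in Z. Already a fixed point.
Sat(EG (EX ((crit | ~start) -> start))) = {0, 1, 2, 3, 4, 5, 6, 8}
AG (EG (EX ((crit | ~start) -> start))): greatest fixpoint, start Z0 = {0, 1, 2, 3, 4, 5, 6, 8}, keep only states in Sat with every successor in Z. Z1 = {0, 1, 2, 3, 4, 5, 6}; fixed.
Sat(AG (EG (EX ((crit | ~start) -> start)))) = {0, 1, 2, 3, 4, 5, 6}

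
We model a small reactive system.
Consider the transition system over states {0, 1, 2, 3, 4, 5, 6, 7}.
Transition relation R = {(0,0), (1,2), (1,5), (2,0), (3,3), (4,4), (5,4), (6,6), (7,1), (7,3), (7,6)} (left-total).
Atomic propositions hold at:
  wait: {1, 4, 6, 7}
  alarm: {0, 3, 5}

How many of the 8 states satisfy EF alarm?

EF alarm: least fixpoint, start Z0 = {0, 3, 5}, add states with some successor in Z. Z1 = {0, 1, 2, 3, 5, 7}; fixed.
Sat(EF alarm) = {0, 1, 2, 3, 5, 7}
|Sat(EF alarm)| = |{0, 1, 2, 3, 5, 7}| = 6.

6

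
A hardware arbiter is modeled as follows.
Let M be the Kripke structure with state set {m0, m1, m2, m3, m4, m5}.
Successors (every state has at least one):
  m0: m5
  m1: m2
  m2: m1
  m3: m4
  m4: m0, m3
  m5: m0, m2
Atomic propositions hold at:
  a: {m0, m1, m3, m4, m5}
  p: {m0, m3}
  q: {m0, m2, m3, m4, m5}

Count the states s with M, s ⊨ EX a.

5

Sat(EX a) = {s : some successor in {m0, m1, m3, m4, m5}} = {m0, m2, m3, m4, m5}
|Sat(EX a)| = |{m0, m2, m3, m4, m5}| = 5.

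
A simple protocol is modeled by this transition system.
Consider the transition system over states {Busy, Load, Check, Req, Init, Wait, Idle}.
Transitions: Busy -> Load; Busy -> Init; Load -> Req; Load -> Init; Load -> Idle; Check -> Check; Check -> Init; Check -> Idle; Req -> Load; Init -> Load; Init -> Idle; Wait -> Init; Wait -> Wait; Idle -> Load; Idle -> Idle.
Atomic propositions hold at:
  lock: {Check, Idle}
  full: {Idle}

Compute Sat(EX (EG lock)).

EG lock: greatest fixpoint, start Z0 = {Check, Idle}, keep only states in Sat with some successor in Z. Already a fixed point.
Sat(EG lock) = {Check, Idle}
Sat(EX (EG lock)) = {s : some successor in {Check, Idle}} = {Load, Check, Init, Idle}

{Load, Check, Init, Idle}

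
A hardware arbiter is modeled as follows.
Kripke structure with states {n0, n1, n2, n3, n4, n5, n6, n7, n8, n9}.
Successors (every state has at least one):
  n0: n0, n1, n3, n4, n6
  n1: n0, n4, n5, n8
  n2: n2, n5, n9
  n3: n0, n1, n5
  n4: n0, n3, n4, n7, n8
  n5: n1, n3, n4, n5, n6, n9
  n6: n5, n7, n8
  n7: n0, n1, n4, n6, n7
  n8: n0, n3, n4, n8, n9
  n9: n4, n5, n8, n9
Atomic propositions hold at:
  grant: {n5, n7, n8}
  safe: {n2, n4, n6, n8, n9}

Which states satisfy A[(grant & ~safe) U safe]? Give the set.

{n2, n4, n6, n8, n9}

Sat(~safe) = {n0, n1, n3, n5, n7}
Sat(grant & ~safe) = {n5, n7}
A[(grant & ~safe) U safe]: least fixpoint, start Z0 = Sat(safe) = {n2, n4, n6, n8, n9}, add states in Sat(grant & ~safe) with every successor in Z. Already a fixed point.
Sat(A[(grant & ~safe) U safe]) = {n2, n4, n6, n8, n9}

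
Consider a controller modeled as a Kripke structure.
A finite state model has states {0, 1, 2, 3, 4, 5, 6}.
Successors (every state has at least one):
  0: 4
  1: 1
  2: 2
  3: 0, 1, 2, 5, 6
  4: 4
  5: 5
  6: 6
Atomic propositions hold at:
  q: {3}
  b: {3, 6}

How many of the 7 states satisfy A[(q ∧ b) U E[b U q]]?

Sat(q ∧ b) = {3}
E[b U q]: least fixpoint, start Z0 = Sat(q) = {3}, add states in Sat(b) with some successor in Z. Already a fixed point.
Sat(E[b U q]) = {3}
A[(q ∧ b) U E[b U q]]: least fixpoint, start Z0 = Sat(E[b U q]) = {3}, add states in Sat(q ∧ b) with every successor in Z. Already a fixed point.
Sat(A[(q ∧ b) U E[b U q]]) = {3}
|Sat(A[(q ∧ b) U E[b U q]])| = |{3}| = 1.

1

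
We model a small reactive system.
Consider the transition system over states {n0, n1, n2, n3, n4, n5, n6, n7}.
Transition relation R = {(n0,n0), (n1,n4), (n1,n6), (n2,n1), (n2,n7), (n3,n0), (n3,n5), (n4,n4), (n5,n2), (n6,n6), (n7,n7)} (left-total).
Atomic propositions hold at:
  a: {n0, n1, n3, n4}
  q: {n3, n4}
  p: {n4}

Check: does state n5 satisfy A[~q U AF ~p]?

Sat(~q) = {n0, n1, n2, n5, n6, n7}
Sat(~p) = {n0, n1, n2, n3, n5, n6, n7}
AF ~p: least fixpoint, start Z0 = {n0, n1, n2, n3, n5, n6, n7}, add states with every successor in Z. Already a fixed point.
Sat(AF ~p) = {n0, n1, n2, n3, n5, n6, n7}
A[~q U AF ~p]: least fixpoint, start Z0 = Sat(AF ~p) = {n0, n1, n2, n3, n5, n6, n7}, add states in Sat(~q) with every successor in Z. Already a fixed point.
Sat(A[~q U AF ~p]) = {n0, n1, n2, n3, n5, n6, n7}
n5 ∈ Sat(A[~q U AF ~p]) = {n0, n1, n2, n3, n5, n6, n7}, so the formula holds at n5.

Yes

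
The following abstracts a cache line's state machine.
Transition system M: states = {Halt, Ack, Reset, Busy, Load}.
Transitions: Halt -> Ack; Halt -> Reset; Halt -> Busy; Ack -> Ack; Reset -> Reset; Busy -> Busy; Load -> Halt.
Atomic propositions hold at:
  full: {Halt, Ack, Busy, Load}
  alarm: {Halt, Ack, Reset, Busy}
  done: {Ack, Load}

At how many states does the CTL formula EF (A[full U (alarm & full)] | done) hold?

Sat(alarm & full) = {Halt, Ack, Busy}
A[full U (alarm & full)]: least fixpoint, start Z0 = Sat((alarm & full)) = {Halt, Ack, Busy}, add states in Sat(full) with every successor in Z. Z1 = {Halt, Ack, Busy, Load}; fixed.
Sat(A[full U (alarm & full)]) = {Halt, Ack, Busy, Load}
Sat(A[full U (alarm & full)] | done) = {Halt, Ack, Busy, Load}
EF (A[full U (alarm & full)] | done): least fixpoint, start Z0 = {Halt, Ack, Busy, Load}, add states with some successor in Z. Already a fixed point.
Sat(EF (A[full U (alarm & full)] | done)) = {Halt, Ack, Busy, Load}
|Sat(EF (A[full U (alarm & full)] | done))| = |{Halt, Ack, Busy, Load}| = 4.

4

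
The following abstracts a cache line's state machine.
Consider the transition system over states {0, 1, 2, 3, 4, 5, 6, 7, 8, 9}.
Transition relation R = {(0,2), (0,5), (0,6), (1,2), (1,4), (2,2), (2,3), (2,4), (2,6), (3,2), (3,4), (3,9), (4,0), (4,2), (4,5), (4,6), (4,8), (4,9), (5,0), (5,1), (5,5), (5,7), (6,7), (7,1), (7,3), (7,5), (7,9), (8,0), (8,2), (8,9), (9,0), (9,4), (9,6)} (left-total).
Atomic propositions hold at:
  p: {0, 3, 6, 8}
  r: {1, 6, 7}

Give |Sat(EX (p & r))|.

Sat(p & r) = {6}
Sat(EX (p & r)) = {s : some successor in {6}} = {0, 2, 4, 9}
|Sat(EX (p & r))| = |{0, 2, 4, 9}| = 4.

4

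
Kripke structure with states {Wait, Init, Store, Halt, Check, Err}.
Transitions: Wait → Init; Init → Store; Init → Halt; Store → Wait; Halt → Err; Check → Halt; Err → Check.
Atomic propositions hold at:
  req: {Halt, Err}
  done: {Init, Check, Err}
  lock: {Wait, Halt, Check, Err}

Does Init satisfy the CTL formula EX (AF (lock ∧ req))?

Yes

Sat(lock ∧ req) = {Halt, Err}
AF (lock ∧ req): least fixpoint, start Z0 = {Halt, Err}, add states with every successor in Z. Z1 = {Halt, Check, Err}; fixed.
Sat(AF (lock ∧ req)) = {Halt, Check, Err}
Sat(EX (AF (lock ∧ req))) = {s : some successor in {Halt, Check, Err}} = {Init, Halt, Check, Err}
Init ∈ Sat(EX (AF (lock ∧ req))) = {Init, Halt, Check, Err}, so the formula holds at Init.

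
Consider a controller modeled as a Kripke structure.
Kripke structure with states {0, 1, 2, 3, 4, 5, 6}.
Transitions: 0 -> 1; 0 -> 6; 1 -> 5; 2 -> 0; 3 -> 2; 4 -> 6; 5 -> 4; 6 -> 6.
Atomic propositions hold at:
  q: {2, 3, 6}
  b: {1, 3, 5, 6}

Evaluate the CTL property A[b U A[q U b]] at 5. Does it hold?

A[q U b]: least fixpoint, start Z0 = Sat(b) = {1, 3, 5, 6}, add states in Sat(q) with every successor in Z. Already a fixed point.
Sat(A[q U b]) = {1, 3, 5, 6}
A[b U A[q U b]]: least fixpoint, start Z0 = Sat(A[q U b]) = {1, 3, 5, 6}, add states in Sat(b) with every successor in Z. Already a fixed point.
Sat(A[b U A[q U b]]) = {1, 3, 5, 6}
5 ∈ Sat(A[b U A[q U b]]) = {1, 3, 5, 6}, so the formula holds at 5.

Yes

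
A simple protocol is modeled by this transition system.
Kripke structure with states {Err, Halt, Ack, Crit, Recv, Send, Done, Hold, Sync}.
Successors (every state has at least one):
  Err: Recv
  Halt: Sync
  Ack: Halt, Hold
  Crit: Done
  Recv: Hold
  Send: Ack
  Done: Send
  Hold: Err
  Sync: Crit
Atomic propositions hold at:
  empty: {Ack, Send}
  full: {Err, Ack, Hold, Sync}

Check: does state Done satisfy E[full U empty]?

E[full U empty]: least fixpoint, start Z0 = Sat(empty) = {Ack, Send}, add states in Sat(full) with some successor in Z. Already a fixed point.
Sat(E[full U empty]) = {Ack, Send}
Done ∉ Sat(E[full U empty]) = {Ack, Send}, so the formula does not hold at Done.

No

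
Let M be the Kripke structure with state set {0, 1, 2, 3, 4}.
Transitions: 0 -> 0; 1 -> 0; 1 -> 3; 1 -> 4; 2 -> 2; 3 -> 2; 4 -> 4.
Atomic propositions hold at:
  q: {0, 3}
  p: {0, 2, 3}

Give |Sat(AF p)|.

AF p: least fixpoint, start Z0 = {0, 2, 3}, add states with every successor in Z. Already a fixed point.
Sat(AF p) = {0, 2, 3}
|Sat(AF p)| = |{0, 2, 3}| = 3.

3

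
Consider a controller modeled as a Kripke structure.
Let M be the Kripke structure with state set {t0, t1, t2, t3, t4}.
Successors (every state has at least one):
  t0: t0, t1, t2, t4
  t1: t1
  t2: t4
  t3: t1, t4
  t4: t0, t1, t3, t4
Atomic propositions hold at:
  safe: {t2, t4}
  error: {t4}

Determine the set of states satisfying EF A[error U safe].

{t0, t2, t3, t4}

A[error U safe]: least fixpoint, start Z0 = Sat(safe) = {t2, t4}, add states in Sat(error) with every successor in Z. Already a fixed point.
Sat(A[error U safe]) = {t2, t4}
EF A[error U safe]: least fixpoint, start Z0 = {t2, t4}, add states with some successor in Z. Z1 = {t0, t2, t3, t4}; fixed.
Sat(EF A[error U safe]) = {t0, t2, t3, t4}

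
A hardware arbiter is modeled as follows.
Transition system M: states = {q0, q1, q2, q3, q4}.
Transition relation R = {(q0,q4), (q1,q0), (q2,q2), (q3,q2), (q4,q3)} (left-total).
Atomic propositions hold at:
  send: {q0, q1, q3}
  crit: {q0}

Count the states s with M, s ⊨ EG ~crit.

Sat(~crit) = {q1, q2, q3, q4}
EG ~crit: greatest fixpoint, start Z0 = {q1, q2, q3, q4}, keep only states in Sat with some successor in Z. Z1 = {q2, q3, q4}; fixed.
Sat(EG ~crit) = {q2, q3, q4}
|Sat(EG ~crit)| = |{q2, q3, q4}| = 3.

3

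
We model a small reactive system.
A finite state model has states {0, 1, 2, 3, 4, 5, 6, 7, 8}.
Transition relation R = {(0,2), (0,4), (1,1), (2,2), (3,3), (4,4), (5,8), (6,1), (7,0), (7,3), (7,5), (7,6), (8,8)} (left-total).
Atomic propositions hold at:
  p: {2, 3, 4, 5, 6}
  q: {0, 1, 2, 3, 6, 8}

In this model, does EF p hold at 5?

Yes

EF p: least fixpoint, start Z0 = {2, 3, 4, 5, 6}, add states with some successor in Z. Z1 = {0, 2, 3, 4, 5, 6, 7}; fixed.
Sat(EF p) = {0, 2, 3, 4, 5, 6, 7}
5 ∈ Sat(EF p) = {0, 2, 3, 4, 5, 6, 7}, so the formula holds at 5.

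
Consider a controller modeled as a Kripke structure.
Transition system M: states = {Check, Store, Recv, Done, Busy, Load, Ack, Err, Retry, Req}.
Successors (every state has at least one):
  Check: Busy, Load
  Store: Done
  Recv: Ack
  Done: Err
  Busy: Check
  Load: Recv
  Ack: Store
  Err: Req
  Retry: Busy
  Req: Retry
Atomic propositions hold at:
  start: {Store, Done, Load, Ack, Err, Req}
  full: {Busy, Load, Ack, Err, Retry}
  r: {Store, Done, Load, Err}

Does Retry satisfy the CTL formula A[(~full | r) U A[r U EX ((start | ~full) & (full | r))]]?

Sat(~full) = {Check, Store, Recv, Done, Req}
Sat(~full | r) = {Check, Store, Recv, Done, Load, Err, Req}
Sat(start | ~full) = {Check, Store, Recv, Done, Load, Ack, Err, Req}
Sat(full | r) = {Store, Done, Busy, Load, Ack, Err, Retry}
Sat((start | ~full) & (full | r)) = {Store, Done, Load, Ack, Err}
Sat(EX ((start | ~full) & (full | r))) = {s : some successor in {Store, Done, Load, Ack, Err}} = {Check, Store, Recv, Done, Ack}
A[r U EX ((start | ~full) & (full | r))]: least fixpoint, start Z0 = Sat(EX ((start | ~full) & (full | r))) = {Check, Store, Recv, Done, Ack}, add states in Sat(r) with every successor in Z. Z1 = {Check, Store, Recv, Done, Load, Ack}; fixed.
Sat(A[r U EX ((start | ~full) & (full | r))]) = {Check, Store, Recv, Done, Load, Ack}
A[(~full | r) U A[r U EX ((start | ~full) & (full | r))]]: least fixpoint, start Z0 = Sat(A[r U EX ((start | ~full) & (full | r))]) = {Check, Store, Recv, Done, Load, Ack}, add states in Sat(~full | r) with every successor in Z. Already a fixed point.
Sat(A[(~full | r) U A[r U EX ((start | ~full) & (full | r))]]) = {Check, Store, Recv, Done, Load, Ack}
Retry ∉ Sat(A[(~full | r) U A[r U EX ((start | ~full) & (full | r))]]) = {Check, Store, Recv, Done, Load, Ack}, so the formula does not hold at Retry.

No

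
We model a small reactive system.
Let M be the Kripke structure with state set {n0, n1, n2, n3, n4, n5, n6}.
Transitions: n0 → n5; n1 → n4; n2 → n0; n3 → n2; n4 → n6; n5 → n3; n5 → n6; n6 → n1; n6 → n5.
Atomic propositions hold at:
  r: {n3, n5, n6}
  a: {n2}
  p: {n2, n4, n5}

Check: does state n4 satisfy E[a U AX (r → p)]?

No

Sat(r → p) = {n0, n1, n2, n4, n5}
Sat(AX (r → p)) = {s : every successor in {n0, n1, n2, n4, n5}} = {n0, n1, n2, n3, n6}
E[a U AX (r → p)]: least fixpoint, start Z0 = Sat(AX (r → p)) = {n0, n1, n2, n3, n6}, add states in Sat(a) with some successor in Z. Already a fixed point.
Sat(E[a U AX (r → p)]) = {n0, n1, n2, n3, n6}
n4 ∉ Sat(E[a U AX (r → p)]) = {n0, n1, n2, n3, n6}, so the formula does not hold at n4.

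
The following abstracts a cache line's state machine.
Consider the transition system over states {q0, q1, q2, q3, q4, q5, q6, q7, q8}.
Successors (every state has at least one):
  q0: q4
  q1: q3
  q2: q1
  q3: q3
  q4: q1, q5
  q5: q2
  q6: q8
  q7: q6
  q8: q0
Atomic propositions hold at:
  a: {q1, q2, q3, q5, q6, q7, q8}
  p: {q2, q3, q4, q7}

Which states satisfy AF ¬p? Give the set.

Sat(¬p) = {q0, q1, q5, q6, q8}
AF ¬p: least fixpoint, start Z0 = {q0, q1, q5, q6, q8}, add states with every successor in Z. Z1 = {q0, q1, q2, q4, q5, q6, q7, q8}; fixed.
Sat(AF ¬p) = {q0, q1, q2, q4, q5, q6, q7, q8}

{q0, q1, q2, q4, q5, q6, q7, q8}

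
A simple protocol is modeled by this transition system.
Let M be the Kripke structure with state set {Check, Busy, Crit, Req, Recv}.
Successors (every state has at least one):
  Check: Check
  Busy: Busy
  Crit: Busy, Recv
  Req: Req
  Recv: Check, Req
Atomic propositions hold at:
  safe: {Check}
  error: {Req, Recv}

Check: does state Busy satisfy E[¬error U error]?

No

Sat(¬error) = {Check, Busy, Crit}
E[¬error U error]: least fixpoint, start Z0 = Sat(error) = {Req, Recv}, add states in Sat(¬error) with some successor in Z. Z1 = {Crit, Req, Recv}; fixed.
Sat(E[¬error U error]) = {Crit, Req, Recv}
Busy ∉ Sat(E[¬error U error]) = {Crit, Req, Recv}, so the formula does not hold at Busy.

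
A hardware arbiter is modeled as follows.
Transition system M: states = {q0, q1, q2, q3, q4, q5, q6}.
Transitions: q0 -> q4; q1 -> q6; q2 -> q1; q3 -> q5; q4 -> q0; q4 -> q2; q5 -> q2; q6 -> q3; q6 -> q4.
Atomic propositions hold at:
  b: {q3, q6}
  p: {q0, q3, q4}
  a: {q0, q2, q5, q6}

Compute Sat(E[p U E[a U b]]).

E[a U b]: least fixpoint, start Z0 = Sat(b) = {q3, q6}, add states in Sat(a) with some successor in Z. Already a fixed point.
Sat(E[a U b]) = {q3, q6}
E[p U E[a U b]]: least fixpoint, start Z0 = Sat(E[a U b]) = {q3, q6}, add states in Sat(p) with some successor in Z. Already a fixed point.
Sat(E[p U E[a U b]]) = {q3, q6}

{q3, q6}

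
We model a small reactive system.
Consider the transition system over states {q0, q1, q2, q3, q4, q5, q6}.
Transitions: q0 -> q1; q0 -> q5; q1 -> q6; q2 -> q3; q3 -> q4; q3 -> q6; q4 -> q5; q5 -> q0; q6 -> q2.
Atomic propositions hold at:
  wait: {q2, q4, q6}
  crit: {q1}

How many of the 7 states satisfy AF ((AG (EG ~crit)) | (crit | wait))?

5

Sat(~crit) = {q0, q2, q3, q4, q5, q6}
EG ~crit: greatest fixpoint, start Z0 = {q0, q2, q3, q4, q5, q6}, keep only states in Sat with some successor in Z. Already a fixed point.
Sat(EG ~crit) = {q0, q2, q3, q4, q5, q6}
AG (EG ~crit): greatest fixpoint, start Z0 = {q0, q2, q3, q4, q5, q6}, keep only states in Sat with every successor in Z. Z1 = {q2, q3, q4, q5, q6}; Z2 = {q2, q3, q4, q6}; Z3 = {q2, q3, q6}; Z4 = {q2, q6}; Z5 = {q6}; Z6 = ∅; fixed.
Sat(AG (EG ~crit)) = ∅
Sat(crit | wait) = {q1, q2, q4, q6}
Sat((AG (EG ~crit)) | (crit | wait)) = {q1, q2, q4, q6}
AF ((AG (EG ~crit)) | (crit | wait)): least fixpoint, start Z0 = {q1, q2, q4, q6}, add states with every successor in Z. Z1 = {q1, q2, q3, q4, q6}; fixed.
Sat(AF ((AG (EG ~crit)) | (crit | wait))) = {q1, q2, q3, q4, q6}
|Sat(AF ((AG (EG ~crit)) | (crit | wait)))| = |{q1, q2, q3, q4, q6}| = 5.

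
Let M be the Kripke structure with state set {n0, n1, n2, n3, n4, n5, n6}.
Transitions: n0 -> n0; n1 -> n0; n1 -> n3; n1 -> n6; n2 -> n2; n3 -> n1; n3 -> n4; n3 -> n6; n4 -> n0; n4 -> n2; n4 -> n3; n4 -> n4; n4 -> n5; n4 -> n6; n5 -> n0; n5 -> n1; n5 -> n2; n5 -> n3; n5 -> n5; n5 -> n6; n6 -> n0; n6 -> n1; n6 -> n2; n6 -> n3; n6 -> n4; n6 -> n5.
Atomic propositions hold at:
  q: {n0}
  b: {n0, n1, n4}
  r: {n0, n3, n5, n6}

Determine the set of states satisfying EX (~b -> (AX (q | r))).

{n0, n1, n3, n4, n5, n6}

Sat(~b) = {n2, n3, n5, n6}
Sat(q | r) = {n0, n3, n5, n6}
Sat(AX (q | r)) = {s : every successor in {n0, n3, n5, n6}} = {n0, n1}
Sat(~b -> (AX (q | r))) = {n0, n1, n4}
Sat(EX (~b -> (AX (q | r)))) = {s : some successor in {n0, n1, n4}} = {n0, n1, n3, n4, n5, n6}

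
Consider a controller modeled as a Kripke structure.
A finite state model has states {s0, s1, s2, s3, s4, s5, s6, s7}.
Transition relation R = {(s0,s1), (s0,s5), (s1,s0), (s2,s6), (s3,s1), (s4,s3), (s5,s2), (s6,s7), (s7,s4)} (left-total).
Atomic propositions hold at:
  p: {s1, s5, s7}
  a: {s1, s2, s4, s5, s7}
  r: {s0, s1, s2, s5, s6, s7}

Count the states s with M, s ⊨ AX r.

6

Sat(AX r) = {s : every successor in {s0, s1, s2, s5, s6, s7}} = {s0, s1, s2, s3, s5, s6}
|Sat(AX r)| = |{s0, s1, s2, s3, s5, s6}| = 6.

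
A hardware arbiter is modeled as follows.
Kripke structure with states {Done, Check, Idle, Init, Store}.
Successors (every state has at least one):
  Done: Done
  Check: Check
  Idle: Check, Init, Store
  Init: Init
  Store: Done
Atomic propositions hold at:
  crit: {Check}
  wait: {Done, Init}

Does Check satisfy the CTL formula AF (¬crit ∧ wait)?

Sat(¬crit) = {Done, Idle, Init, Store}
Sat(¬crit ∧ wait) = {Done, Init}
AF (¬crit ∧ wait): least fixpoint, start Z0 = {Done, Init}, add states with every successor in Z. Z1 = {Done, Init, Store}; fixed.
Sat(AF (¬crit ∧ wait)) = {Done, Init, Store}
Check ∉ Sat(AF (¬crit ∧ wait)) = {Done, Init, Store}, so the formula does not hold at Check.

No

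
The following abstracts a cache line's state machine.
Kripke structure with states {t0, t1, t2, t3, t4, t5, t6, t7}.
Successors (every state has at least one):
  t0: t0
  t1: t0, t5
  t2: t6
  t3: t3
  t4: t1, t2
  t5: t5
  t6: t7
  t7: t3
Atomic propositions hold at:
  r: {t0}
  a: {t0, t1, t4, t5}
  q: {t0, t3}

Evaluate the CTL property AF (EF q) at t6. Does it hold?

Yes

EF q: least fixpoint, start Z0 = {t0, t3}, add states with some successor in Z. Z1 = {t0, t1, t3, t7}; Z2 = {t0, t1, t3, t4, t6, t7}; Z3 = {t0, t1, t2, t3, t4, t6, t7}; fixed.
Sat(EF q) = {t0, t1, t2, t3, t4, t6, t7}
AF (EF q): least fixpoint, start Z0 = {t0, t1, t2, t3, t4, t6, t7}, add states with every successor in Z. Already a fixed point.
Sat(AF (EF q)) = {t0, t1, t2, t3, t4, t6, t7}
t6 ∈ Sat(AF (EF q)) = {t0, t1, t2, t3, t4, t6, t7}, so the formula holds at t6.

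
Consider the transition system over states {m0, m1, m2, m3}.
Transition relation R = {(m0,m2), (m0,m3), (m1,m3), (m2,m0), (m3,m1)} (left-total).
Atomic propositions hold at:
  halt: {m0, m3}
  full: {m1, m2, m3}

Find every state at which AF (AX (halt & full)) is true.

{m1, m3}

Sat(halt & full) = {m3}
Sat(AX (halt & full)) = {s : every successor in {m3}} = {m1}
AF (AX (halt & full)): least fixpoint, start Z0 = {m1}, add states with every successor in Z. Z1 = {m1, m3}; fixed.
Sat(AF (AX (halt & full))) = {m1, m3}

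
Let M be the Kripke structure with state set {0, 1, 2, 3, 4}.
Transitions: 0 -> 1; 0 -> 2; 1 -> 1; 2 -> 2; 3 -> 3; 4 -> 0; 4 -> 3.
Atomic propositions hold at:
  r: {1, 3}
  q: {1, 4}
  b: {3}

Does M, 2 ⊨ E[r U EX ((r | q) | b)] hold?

Sat(r | q) = {1, 3, 4}
Sat((r | q) | b) = {1, 3, 4}
Sat(EX ((r | q) | b)) = {s : some successor in {1, 3, 4}} = {0, 1, 3, 4}
E[r U EX ((r | q) | b)]: least fixpoint, start Z0 = Sat(EX ((r | q) | b)) = {0, 1, 3, 4}, add states in Sat(r) with some successor in Z. Already a fixed point.
Sat(E[r U EX ((r | q) | b)]) = {0, 1, 3, 4}
2 ∉ Sat(E[r U EX ((r | q) | b)]) = {0, 1, 3, 4}, so the formula does not hold at 2.

No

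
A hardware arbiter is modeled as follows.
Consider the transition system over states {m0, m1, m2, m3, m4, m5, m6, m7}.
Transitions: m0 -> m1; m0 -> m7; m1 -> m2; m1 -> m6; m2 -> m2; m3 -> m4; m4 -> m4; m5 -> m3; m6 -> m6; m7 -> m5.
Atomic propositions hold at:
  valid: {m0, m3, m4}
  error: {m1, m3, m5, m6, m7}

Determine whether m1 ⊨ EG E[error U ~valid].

Yes

Sat(~valid) = {m1, m2, m5, m6, m7}
E[error U ~valid]: least fixpoint, start Z0 = Sat(~valid) = {m1, m2, m5, m6, m7}, add states in Sat(error) with some successor in Z. Already a fixed point.
Sat(E[error U ~valid]) = {m1, m2, m5, m6, m7}
EG E[error U ~valid]: greatest fixpoint, start Z0 = {m1, m2, m5, m6, m7}, keep only states in Sat with some successor in Z. Z1 = {m1, m2, m6, m7}; Z2 = {m1, m2, m6}; fixed.
Sat(EG E[error U ~valid]) = {m1, m2, m6}
m1 ∈ Sat(EG E[error U ~valid]) = {m1, m2, m6}, so the formula holds at m1.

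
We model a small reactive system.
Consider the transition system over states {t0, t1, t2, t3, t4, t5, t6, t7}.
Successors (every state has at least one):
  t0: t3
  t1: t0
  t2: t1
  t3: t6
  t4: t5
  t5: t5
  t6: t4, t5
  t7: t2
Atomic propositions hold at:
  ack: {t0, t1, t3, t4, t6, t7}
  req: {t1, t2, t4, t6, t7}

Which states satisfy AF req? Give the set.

AF req: least fixpoint, start Z0 = {t1, t2, t4, t6, t7}, add states with every successor in Z. Z1 = {t1, t2, t3, t4, t6, t7}; Z2 = {t0, t1, t2, t3, t4, t6, t7}; fixed.
Sat(AF req) = {t0, t1, t2, t3, t4, t6, t7}

{t0, t1, t2, t3, t4, t6, t7}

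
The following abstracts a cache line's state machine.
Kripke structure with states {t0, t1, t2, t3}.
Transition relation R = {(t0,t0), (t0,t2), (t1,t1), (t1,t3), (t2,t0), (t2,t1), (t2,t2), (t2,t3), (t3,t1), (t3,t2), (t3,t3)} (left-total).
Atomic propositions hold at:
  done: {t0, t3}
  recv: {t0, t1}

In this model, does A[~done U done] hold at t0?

Sat(~done) = {t1, t2}
A[~done U done]: least fixpoint, start Z0 = Sat(done) = {t0, t3}, add states in Sat(~done) with every successor in Z. Already a fixed point.
Sat(A[~done U done]) = {t0, t3}
t0 ∈ Sat(A[~done U done]) = {t0, t3}, so the formula holds at t0.

Yes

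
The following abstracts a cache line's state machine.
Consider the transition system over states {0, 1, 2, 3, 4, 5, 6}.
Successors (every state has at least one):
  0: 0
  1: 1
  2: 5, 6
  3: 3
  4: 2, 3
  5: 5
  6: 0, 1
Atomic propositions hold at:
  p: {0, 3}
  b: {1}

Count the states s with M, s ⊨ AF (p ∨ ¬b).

6

Sat(¬b) = {0, 2, 3, 4, 5, 6}
Sat(p ∨ ¬b) = {0, 2, 3, 4, 5, 6}
AF (p ∨ ¬b): least fixpoint, start Z0 = {0, 2, 3, 4, 5, 6}, add states with every successor in Z. Already a fixed point.
Sat(AF (p ∨ ¬b)) = {0, 2, 3, 4, 5, 6}
|Sat(AF (p ∨ ¬b))| = |{0, 2, 3, 4, 5, 6}| = 6.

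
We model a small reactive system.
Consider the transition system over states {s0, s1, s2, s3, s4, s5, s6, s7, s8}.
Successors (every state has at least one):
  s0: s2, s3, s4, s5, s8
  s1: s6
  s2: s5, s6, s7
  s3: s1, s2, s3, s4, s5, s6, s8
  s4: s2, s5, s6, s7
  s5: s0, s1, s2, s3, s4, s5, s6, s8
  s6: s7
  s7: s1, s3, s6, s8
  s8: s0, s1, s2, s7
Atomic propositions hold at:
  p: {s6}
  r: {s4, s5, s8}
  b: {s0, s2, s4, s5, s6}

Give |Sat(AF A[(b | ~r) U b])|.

Sat(~r) = {s0, s1, s2, s3, s6, s7}
Sat(b | ~r) = {s0, s1, s2, s3, s4, s5, s6, s7}
A[(b | ~r) U b]: least fixpoint, start Z0 = Sat(b) = {s0, s2, s4, s5, s6}, add states in Sat(b | ~r) with every successor in Z. Z1 = {s0, s1, s2, s4, s5, s6}; fixed.
Sat(A[(b | ~r) U b]) = {s0, s1, s2, s4, s5, s6}
AF A[(b | ~r) U b]: least fixpoint, start Z0 = {s0, s1, s2, s4, s5, s6}, add states with every successor in Z. Already a fixed point.
Sat(AF A[(b | ~r) U b]) = {s0, s1, s2, s4, s5, s6}
|Sat(AF A[(b | ~r) U b])| = |{s0, s1, s2, s4, s5, s6}| = 6.

6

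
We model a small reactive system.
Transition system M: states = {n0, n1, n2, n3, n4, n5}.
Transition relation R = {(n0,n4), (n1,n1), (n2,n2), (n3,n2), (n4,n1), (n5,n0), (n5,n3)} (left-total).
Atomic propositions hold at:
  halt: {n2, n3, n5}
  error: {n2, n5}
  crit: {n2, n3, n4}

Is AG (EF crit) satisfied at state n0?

No

EF crit: least fixpoint, start Z0 = {n2, n3, n4}, add states with some successor in Z. Z1 = {n0, n2, n3, n4, n5}; fixed.
Sat(EF crit) = {n0, n2, n3, n4, n5}
AG (EF crit): greatest fixpoint, start Z0 = {n0, n2, n3, n4, n5}, keep only states in Sat with every successor in Z. Z1 = {n0, n2, n3, n5}; Z2 = {n2, n3, n5}; Z3 = {n2, n3}; fixed.
Sat(AG (EF crit)) = {n2, n3}
n0 ∉ Sat(AG (EF crit)) = {n2, n3}, so the formula does not hold at n0.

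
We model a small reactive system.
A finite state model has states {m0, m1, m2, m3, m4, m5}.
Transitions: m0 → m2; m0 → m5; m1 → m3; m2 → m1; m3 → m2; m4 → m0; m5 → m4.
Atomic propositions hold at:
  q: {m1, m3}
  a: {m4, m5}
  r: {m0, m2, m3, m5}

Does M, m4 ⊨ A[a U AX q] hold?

Sat(AX q) = {s : every successor in {m1, m3}} = {m1, m2}
A[a U AX q]: least fixpoint, start Z0 = Sat(AX q) = {m1, m2}, add states in Sat(a) with every successor in Z. Already a fixed point.
Sat(A[a U AX q]) = {m1, m2}
m4 ∉ Sat(A[a U AX q]) = {m1, m2}, so the formula does not hold at m4.

No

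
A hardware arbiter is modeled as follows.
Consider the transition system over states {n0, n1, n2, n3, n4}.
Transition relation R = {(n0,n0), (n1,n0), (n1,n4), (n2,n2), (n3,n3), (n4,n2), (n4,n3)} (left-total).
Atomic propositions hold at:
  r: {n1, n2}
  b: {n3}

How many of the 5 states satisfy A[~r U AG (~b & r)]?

Sat(~r) = {n0, n3, n4}
Sat(~b) = {n0, n1, n2, n4}
Sat(~b & r) = {n1, n2}
AG (~b & r): greatest fixpoint, start Z0 = {n1, n2}, keep only states in Sat with every successor in Z. Z1 = {n2}; fixed.
Sat(AG (~b & r)) = {n2}
A[~r U AG (~b & r)]: least fixpoint, start Z0 = Sat(AG (~b & r)) = {n2}, add states in Sat(~r) with every successor in Z. Already a fixed point.
Sat(A[~r U AG (~b & r)]) = {n2}
|Sat(A[~r U AG (~b & r)])| = |{n2}| = 1.

1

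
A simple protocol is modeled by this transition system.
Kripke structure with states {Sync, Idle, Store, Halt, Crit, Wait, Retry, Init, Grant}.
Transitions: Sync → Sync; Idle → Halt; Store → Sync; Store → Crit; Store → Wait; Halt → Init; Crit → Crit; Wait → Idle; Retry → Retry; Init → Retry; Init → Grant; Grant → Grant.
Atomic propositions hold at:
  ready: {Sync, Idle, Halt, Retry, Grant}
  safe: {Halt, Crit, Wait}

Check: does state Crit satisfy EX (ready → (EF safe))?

Yes

EF safe: least fixpoint, start Z0 = {Halt, Crit, Wait}, add states with some successor in Z. Z1 = {Idle, Store, Halt, Crit, Wait}; fixed.
Sat(EF safe) = {Idle, Store, Halt, Crit, Wait}
Sat(ready → (EF safe)) = {Idle, Store, Halt, Crit, Wait, Init}
Sat(EX (ready → (EF safe))) = {s : some successor in {Idle, Store, Halt, Crit, Wait, Init}} = {Idle, Store, Halt, Crit, Wait}
Crit ∈ Sat(EX (ready → (EF safe))) = {Idle, Store, Halt, Crit, Wait}, so the formula holds at Crit.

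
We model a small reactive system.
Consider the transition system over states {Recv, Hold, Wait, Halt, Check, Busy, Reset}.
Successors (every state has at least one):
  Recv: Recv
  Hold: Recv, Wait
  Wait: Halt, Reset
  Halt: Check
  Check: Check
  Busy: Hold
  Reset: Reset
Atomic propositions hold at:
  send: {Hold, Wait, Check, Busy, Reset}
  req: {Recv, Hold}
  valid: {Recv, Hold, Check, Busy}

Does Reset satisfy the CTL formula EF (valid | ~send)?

Sat(~send) = {Recv, Halt}
Sat(valid | ~send) = {Recv, Hold, Halt, Check, Busy}
EF (valid | ~send): least fixpoint, start Z0 = {Recv, Hold, Halt, Check, Busy}, add states with some successor in Z. Z1 = {Recv, Hold, Wait, Halt, Check, Busy}; fixed.
Sat(EF (valid | ~send)) = {Recv, Hold, Wait, Halt, Check, Busy}
Reset ∉ Sat(EF (valid | ~send)) = {Recv, Hold, Wait, Halt, Check, Busy}, so the formula does not hold at Reset.

No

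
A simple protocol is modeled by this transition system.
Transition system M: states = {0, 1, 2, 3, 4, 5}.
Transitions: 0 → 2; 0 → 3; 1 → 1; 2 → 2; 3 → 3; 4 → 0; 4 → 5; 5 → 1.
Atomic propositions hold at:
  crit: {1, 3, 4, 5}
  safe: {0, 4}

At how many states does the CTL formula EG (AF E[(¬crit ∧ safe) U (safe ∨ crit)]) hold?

Sat(¬crit) = {0, 2}
Sat(¬crit ∧ safe) = {0}
Sat(safe ∨ crit) = {0, 1, 3, 4, 5}
E[(¬crit ∧ safe) U (safe ∨ crit)]: least fixpoint, start Z0 = Sat((safe ∨ crit)) = {0, 1, 3, 4, 5}, add states in Sat(¬crit ∧ safe) with some successor in Z. Already a fixed point.
Sat(E[(¬crit ∧ safe) U (safe ∨ crit)]) = {0, 1, 3, 4, 5}
AF E[(¬crit ∧ safe) U (safe ∨ crit)]: least fixpoint, start Z0 = {0, 1, 3, 4, 5}, add states with every successor in Z. Already a fixed point.
Sat(AF E[(¬crit ∧ safe) U (safe ∨ crit)]) = {0, 1, 3, 4, 5}
EG (AF E[(¬crit ∧ safe) U (safe ∨ crit)]): greatest fixpoint, start Z0 = {0, 1, 3, 4, 5}, keep only states in Sat with some successor in Z. Already a fixed point.
Sat(EG (AF E[(¬crit ∧ safe) U (safe ∨ crit)])) = {0, 1, 3, 4, 5}
|Sat(EG (AF E[(¬crit ∧ safe) U (safe ∨ crit)]))| = |{0, 1, 3, 4, 5}| = 5.

5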